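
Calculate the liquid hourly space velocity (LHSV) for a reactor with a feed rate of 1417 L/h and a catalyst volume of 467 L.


LHSV = volumetric feed rate / catalyst volume
= 1417 L/h / 467 L
= 3.034 h^-1

3.034 h^-1


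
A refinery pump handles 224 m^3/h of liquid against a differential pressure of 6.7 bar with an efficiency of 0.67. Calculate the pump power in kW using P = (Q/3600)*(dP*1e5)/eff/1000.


Q = 224 / 3600 = 0.0622222 m^3/s
P = 0.0622222 * (6.7 * 1e5) / 0.67 / 1000 = 62.22

62.22 kW


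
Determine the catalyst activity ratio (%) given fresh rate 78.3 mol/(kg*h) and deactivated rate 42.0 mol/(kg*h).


Activity (%) = (rate_used / rate_fresh) * 100
rate_used = 42.0, rate_fresh = 78.3
= (42.0 / 78.3) * 100
= 0.5364 * 100 = 53.64

53.64 %


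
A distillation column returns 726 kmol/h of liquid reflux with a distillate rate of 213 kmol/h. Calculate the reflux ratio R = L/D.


Reflux ratio definition: R = L / D (liquid returned / distillate withdrawn)
L = 726 kmol/h, D = 213 kmol/h
R = 726 / 213 = 3.408

3.408


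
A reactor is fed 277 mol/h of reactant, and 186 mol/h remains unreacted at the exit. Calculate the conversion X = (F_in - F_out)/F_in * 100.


X = (F_in - F_out) / F_in * 100
Moles reacted = 277 - 186 = 91
X = 91 / 277 * 100
= 0.3285 * 100
= 32.85 %

32.85 %


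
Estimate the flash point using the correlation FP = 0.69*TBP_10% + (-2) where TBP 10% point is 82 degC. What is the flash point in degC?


FP = 0.69 * 82 + (-2) = 54.58

54.58 degC


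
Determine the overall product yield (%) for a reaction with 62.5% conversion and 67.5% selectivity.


Overall yield = conversion (%) * selectivity (%) / 100
Conversion = 62.5%, Selectivity = 67.5%
Y = 62.5 * 67.5 / 100
= 42.1875 %

42.1875 %


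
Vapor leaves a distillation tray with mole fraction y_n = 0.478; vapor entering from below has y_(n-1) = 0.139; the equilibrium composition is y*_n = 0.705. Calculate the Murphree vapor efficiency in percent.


Murphree vapor efficiency: EMV = (y_n - y_(n-1)) / (y*_n - y_(n-1)) * 100
EMV = (0.478 - 0.139) / (0.705 - 0.139) * 100 = 0.339 / 0.566 * 100 = 59.89

59.89 %


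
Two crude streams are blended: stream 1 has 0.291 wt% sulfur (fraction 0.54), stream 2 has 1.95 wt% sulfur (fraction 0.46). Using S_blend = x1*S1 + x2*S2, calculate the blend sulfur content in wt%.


Linear sulfur blending: S_blend = x1*S1 + x2*S2
Contribution 1: 0.54 * 0.291 = 0.15714 wt%
Contribution 2: 0.46 * 1.95 = 0.897 wt%
S_blend = 0.15714 + 0.897 = 1.05414

1.05414 wt%


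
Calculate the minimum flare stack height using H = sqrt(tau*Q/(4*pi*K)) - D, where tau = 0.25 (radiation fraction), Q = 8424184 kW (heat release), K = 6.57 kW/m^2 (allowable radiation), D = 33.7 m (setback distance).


tau*Q/(4*pi*K) = 0.25 * 8424184 / (4 * pi * 6.57) = 25509
sqrt(25509) = 159.715
H = 159.715 - 33.7 = 126.0

126.0 m


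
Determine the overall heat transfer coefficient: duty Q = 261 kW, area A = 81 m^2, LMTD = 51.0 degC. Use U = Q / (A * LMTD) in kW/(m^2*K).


From Q = U*A*LMTD, U = Q / (A * LMTD)
U = 261 / (81 * 51.0) = 261 / 4131 = 0.06318

0.06318 kW/(m^2*K)


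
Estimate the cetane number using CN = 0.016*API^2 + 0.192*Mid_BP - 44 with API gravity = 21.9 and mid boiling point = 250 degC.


CN = 0.016 * 21.9^2 + 0.192 * 250 - 44
CN = 7.67376 + 48 - 44 = 11.67376

11.67376


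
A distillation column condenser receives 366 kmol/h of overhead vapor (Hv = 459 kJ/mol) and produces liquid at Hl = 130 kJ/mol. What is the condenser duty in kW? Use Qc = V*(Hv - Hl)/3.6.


Qc = 366 * (459 - 130) / 3.6 = 366 * 329 / 3.6 = 33450

33450 kW


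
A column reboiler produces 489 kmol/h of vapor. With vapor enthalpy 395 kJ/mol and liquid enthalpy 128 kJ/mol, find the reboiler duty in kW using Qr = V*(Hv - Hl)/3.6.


Qr = 489 * (395 - 128) / 3.6 = 489 * 267 / 3.6 = 36270

36270 kW


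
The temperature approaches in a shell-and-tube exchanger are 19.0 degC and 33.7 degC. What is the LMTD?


LMTD = (dT1 - dT2) / ln(dT1/dT2)
= (19.0 - 33.7) / ln(19.0 / 33.7) = -14.7 / -0.573059 = 25.65

25.65 degC


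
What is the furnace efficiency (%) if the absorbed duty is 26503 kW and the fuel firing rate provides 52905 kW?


Furnace efficiency = Q_absorbed / Q_fuel * 100
= 26503 / 52905 * 100 = 50.10

50.10 %


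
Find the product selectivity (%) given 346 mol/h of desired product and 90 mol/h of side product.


Selectivity = desired / (desired + undesired) * 100
Total products = 346 + 90 = 436 mol/h
S = 346 / 436 * 100
= 0.7936 * 100
= 79.36 %

79.36 %


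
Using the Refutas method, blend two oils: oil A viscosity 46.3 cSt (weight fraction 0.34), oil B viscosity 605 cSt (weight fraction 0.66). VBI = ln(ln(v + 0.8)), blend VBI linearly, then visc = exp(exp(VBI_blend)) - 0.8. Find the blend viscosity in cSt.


Refutas method: VBN_i = 14.534*ln(ln(visc_i + 0.8)) + 10.975, blended linearly by mass fraction; since VBN is linear in VBI_i = ln(ln(visc_i + 0.8)) and the fractions sum to 1, blend VBI directly: visc = exp(exp(VBI_blend)) - 0.8
VBI_1 = ln(ln(46.3 + 0.8)) = 1.34866
VBI_2 = ln(ln(605 + 0.8)) = 1.85732
VBI_blend = 0.34 * 1.34866 + 0.66 * 1.85732 = 1.68438
visc_blend = exp(exp(1.68438)) - 0.8 = 218.2

218.2 cSt


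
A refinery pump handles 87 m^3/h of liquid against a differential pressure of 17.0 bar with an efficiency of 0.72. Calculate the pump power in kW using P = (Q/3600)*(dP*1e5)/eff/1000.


Q = 87 / 3600 = 0.0241667 m^3/s
P = 0.0241667 * (17.0 * 1e5) / 0.72 / 1000 = 57.06

57.06 kW


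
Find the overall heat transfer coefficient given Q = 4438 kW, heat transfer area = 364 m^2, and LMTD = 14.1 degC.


From Q = U*A*LMTD, U = Q / (A * LMTD)
U = 4438 / (364 * 14.1) = 4438 / 5132.4 = 0.8647

0.8647 kW/(m^2*K)


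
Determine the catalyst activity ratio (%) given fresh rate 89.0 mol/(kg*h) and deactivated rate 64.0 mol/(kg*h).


Activity (%) = (rate_used / rate_fresh) * 100
rate_used = 64.0, rate_fresh = 89.0
= (64.0 / 89.0) * 100
= 0.7191 * 100 = 71.91

71.91 %


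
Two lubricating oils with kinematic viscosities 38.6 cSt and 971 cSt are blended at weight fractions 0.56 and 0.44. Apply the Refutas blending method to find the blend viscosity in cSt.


Refutas method: VBN_i = 14.534*ln(ln(visc_i + 0.8)) + 10.975, blended linearly by mass fraction; since VBN is linear in VBI_i = ln(ln(visc_i + 0.8)) and the fractions sum to 1, blend VBI directly: visc = exp(exp(VBI_blend)) - 0.8
VBI_1 = ln(ln(38.6 + 0.8)) = 1.30122
VBI_2 = ln(ln(971 + 0.8)) = 1.9285
VBI_blend = 0.56 * 1.30122 + 0.44 * 1.9285 = 1.57722
visc_blend = exp(exp(1.57722)) - 0.8 = 125.9

125.9 cSt


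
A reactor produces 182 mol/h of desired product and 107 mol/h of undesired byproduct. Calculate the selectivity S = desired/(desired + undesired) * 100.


Selectivity = desired / (desired + undesired) * 100
Total products = 182 + 107 = 289 mol/h
S = 182 / 289 * 100
= 0.6298 * 100
= 62.98 %

62.98 %


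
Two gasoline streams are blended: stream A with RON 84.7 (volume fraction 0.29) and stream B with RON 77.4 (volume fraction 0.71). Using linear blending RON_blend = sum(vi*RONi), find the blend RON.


Linear blending: RON_blend = sum(vi * RONi)
Contribution 1: 0.29 * 84.7 = 24.563
Contribution 2: 0.71 * 77.4 = 54.954
RON_blend = 24.563 + 54.954 = 79.517

79.517


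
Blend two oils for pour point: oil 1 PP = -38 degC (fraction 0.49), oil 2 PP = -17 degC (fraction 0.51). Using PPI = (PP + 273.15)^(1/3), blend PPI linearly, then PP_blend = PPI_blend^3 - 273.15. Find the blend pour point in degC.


PPI_1 = (-38 + 273.15)^(1/3) = 6.172318
PPI_2 = (-17 + 273.15)^(1/3) = 6.350844
PPI_blend = 0.49 * 6.172318 + 0.51 * 6.350844 = 6.263366
PP_blend = 6.263366^3 - 273.15 = 245.7103 - 273.15 = -27.44

-27.44 degC


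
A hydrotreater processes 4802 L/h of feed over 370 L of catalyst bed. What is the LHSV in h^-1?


LHSV = volumetric feed rate / catalyst volume
= 4802 L/h / 370 L
= 12.98 h^-1

12.98 h^-1


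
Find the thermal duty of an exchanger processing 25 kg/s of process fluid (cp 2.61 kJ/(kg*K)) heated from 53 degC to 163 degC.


Q = m_dot * cp * delta_T
delta_T = 163 - 53 = 110 K
Q = 25 * 2.61 * 110
= 65.25 * 110
= 7177.5 kW

7177.5 kW


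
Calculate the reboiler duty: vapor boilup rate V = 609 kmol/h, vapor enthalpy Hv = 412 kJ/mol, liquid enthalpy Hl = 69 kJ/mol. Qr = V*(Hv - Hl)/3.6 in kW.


Qr = 609 * (412 - 69) / 3.6 = 609 * 343 / 3.6 = 58020

58020 kW


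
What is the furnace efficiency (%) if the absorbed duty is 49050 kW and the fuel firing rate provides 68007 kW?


Furnace efficiency = Q_absorbed / Q_fuel * 100
= 49050 / 68007 * 100 = 72.12

72.12 %


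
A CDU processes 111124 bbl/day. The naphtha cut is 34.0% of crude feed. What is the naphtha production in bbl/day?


Crude throughput = 111124 bbl/day
Fraction yield = 34.0%
yield = throughput * fraction / 100
yield = 111124 * 34.0 / 100 = 37782.16

37782.16 bbl/day


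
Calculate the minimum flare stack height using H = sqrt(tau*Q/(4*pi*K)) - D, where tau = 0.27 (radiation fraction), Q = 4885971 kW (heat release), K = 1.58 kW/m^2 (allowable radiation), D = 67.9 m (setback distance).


tau*Q/(4*pi*K) = 0.27 * 4885971 / (4 * pi * 1.58) = 66442.8
sqrt(66442.8) = 257.765
H = 257.765 - 67.9 = 189.9

189.9 m


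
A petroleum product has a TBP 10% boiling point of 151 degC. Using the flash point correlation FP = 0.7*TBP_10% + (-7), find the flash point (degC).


FP = 0.7 * 151 + (-7) = 98.7

98.7 degC


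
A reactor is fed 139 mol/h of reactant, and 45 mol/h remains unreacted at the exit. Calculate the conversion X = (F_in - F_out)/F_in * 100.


X = (F_in - F_out) / F_in * 100
Moles reacted = 139 - 45 = 94
X = 94 / 139 * 100
= 0.6763 * 100
= 67.63 %

67.63 %


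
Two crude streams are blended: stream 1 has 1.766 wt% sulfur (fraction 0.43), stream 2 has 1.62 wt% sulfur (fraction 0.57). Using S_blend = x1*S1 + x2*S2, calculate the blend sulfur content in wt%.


Linear sulfur blending: S_blend = x1*S1 + x2*S2
Contribution 1: 0.43 * 1.766 = 0.75938 wt%
Contribution 2: 0.57 * 1.62 = 0.9234 wt%
S_blend = 0.75938 + 0.9234 = 1.68278

1.68278 wt%


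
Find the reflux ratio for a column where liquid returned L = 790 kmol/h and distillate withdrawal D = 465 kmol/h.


Reflux ratio definition: R = L / D (liquid returned / distillate withdrawn)
L = 790 kmol/h, D = 465 kmol/h
R = 790 / 465 = 1.699

1.699


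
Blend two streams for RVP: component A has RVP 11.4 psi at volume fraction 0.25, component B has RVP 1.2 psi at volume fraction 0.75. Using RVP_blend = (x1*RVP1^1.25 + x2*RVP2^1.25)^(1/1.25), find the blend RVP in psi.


Chevron index: RVP_blend = (sum xi*RVPi^1.25)^(1/1.25)
RVP^1.25 terms: 0.25 * 11.4^1.25 + 0.75 * 1.2^1.25 = 6.17883
RVP_blend = 6.17883^(1/1.25) = 4.293

4.293 psi


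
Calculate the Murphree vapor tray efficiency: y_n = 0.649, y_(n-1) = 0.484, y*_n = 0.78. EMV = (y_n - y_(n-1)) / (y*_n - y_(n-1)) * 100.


Murphree vapor efficiency: EMV = (y_n - y_(n-1)) / (y*_n - y_(n-1)) * 100
EMV = (0.649 - 0.484) / (0.78 - 0.484) * 100 = 0.165 / 0.296 * 100 = 55.74

55.74 %


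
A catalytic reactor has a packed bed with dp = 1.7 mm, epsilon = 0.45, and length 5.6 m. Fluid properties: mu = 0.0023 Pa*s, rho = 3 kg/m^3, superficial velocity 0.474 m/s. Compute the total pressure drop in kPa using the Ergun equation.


dp = 1.7 mm = 0.0017 m
Viscous term = 150*0.0023*0.474*(1-0.45)^2 / (0.0017^2*0.45^3) = 187840
Inertial term = 1.75*3*0.474^2*(1-0.45) / (0.0017*0.45^3) = 4187.86
dP/L = 187840 + 4187.86 = 192028 Pa/m
dP = 192028 * 5.6 / 1000 = 1075 kPa

1075 kPa


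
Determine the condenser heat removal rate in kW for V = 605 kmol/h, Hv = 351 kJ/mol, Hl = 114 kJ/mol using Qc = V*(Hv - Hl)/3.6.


Qc = 605 * (351 - 114) / 3.6 = 605 * 237 / 3.6 = 39830

39830 kW


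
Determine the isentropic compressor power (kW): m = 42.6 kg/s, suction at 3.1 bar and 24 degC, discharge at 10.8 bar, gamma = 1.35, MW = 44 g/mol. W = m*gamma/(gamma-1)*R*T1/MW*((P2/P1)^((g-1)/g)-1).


Isentropic work: W = m*(gamma/(gamma-1))*(R*T1/MW)*((P2/P1)^((gamma-1)/gamma) - 1)
T1 = 24 + 273.15 = 297.15 K
Pressure ratio = 10.8 / 3.1 = 3.48387
Exponent = (1.35 - 1)/1.35 = 0.259259
(P2/P1)^exp - 1 = 3.48387^0.259259 - 1 = 0.382084
W = 42.6 * 1.35 / 0.35 * 8.314 * 297.15 / 44 * 0.382084 = 3525

3525 kW


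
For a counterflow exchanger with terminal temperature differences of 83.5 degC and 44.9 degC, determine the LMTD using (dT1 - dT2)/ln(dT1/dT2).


LMTD = (dT1 - dT2) / ln(dT1/dT2)
= (83.5 - 44.9) / ln(83.5 / 44.9) = 38.6 / 0.620409 = 62.22

62.22 degC


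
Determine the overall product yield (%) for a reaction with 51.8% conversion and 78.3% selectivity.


Overall yield = conversion (%) * selectivity (%) / 100
Conversion = 51.8%, Selectivity = 78.3%
Y = 51.8 * 78.3 / 100
= 40.5594 %

40.5594 %


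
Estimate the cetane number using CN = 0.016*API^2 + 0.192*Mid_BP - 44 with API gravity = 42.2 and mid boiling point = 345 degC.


CN = 0.016 * 42.2^2 + 0.192 * 345 - 44
CN = 28.49344 + 66.24 - 44 = 50.73344

50.73344


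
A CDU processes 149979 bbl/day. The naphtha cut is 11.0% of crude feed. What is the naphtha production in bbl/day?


Crude throughput = 149979 bbl/day
Fraction yield = 11.0%
yield = throughput * fraction / 100
yield = 149979 * 11.0 / 100 = 16497.69

16497.69 bbl/day


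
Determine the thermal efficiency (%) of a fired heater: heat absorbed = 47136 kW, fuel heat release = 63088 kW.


Furnace efficiency = Q_absorbed / Q_fuel * 100
= 47136 / 63088 * 100 = 74.71

74.71 %


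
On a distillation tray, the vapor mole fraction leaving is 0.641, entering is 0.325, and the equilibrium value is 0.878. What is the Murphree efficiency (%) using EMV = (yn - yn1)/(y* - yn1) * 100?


Murphree vapor efficiency: EMV = (y_n - y_(n-1)) / (y*_n - y_(n-1)) * 100
EMV = (0.641 - 0.325) / (0.878 - 0.325) * 100 = 0.316 / 0.553 * 100 = 57.14

57.14 %


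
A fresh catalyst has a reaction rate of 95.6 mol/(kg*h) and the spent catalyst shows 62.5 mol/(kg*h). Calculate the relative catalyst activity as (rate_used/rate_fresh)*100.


Activity (%) = (rate_used / rate_fresh) * 100
rate_used = 62.5, rate_fresh = 95.6
= (62.5 / 95.6) * 100
= 0.6538 * 100 = 65.38

65.38 %


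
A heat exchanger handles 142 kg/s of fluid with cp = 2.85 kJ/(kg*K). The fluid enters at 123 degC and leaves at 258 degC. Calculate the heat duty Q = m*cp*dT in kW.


Q = m_dot * cp * delta_T
delta_T = 258 - 123 = 135 K
Q = 142 * 2.85 * 135
= 404.7 * 135
= 54634.5 kW

54634.5 kW


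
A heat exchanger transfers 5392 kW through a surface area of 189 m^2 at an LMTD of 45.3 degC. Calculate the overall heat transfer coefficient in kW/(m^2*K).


From Q = U*A*LMTD, U = Q / (A * LMTD)
U = 5392 / (189 * 45.3) = 5392 / 8561.7 = 0.6298

0.6298 kW/(m^2*K)


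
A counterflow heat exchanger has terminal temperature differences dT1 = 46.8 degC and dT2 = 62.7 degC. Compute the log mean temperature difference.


LMTD = (dT1 - dT2) / ln(dT1/dT2)
= (46.8 - 62.7) / ln(46.8 / 62.7) = -15.9 / -0.292478 = 54.36

54.36 degC


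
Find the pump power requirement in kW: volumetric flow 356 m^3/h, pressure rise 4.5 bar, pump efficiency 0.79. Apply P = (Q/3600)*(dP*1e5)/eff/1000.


Q = 356 / 3600 = 0.0988889 m^3/s
P = 0.0988889 * (4.5 * 1e5) / 0.79 / 1000 = 56.33

56.33 kW


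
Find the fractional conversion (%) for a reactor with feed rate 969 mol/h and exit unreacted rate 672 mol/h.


X = (F_in - F_out) / F_in * 100
Moles reacted = 969 - 672 = 297
X = 297 / 969 * 100
= 0.3065 * 100
= 30.65 %

30.65 %


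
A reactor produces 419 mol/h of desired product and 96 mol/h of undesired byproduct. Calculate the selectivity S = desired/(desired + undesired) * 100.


Selectivity = desired / (desired + undesired) * 100
Total products = 419 + 96 = 515 mol/h
S = 419 / 515 * 100
= 0.8136 * 100
= 81.36 %

81.36 %


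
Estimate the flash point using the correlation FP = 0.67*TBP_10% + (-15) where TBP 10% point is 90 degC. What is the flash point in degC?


FP = 0.67 * 90 + (-15) = 45.3

45.3 degC


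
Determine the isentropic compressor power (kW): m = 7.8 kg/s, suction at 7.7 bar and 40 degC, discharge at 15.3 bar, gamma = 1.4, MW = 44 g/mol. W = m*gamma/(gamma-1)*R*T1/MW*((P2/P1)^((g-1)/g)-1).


Isentropic work: W = m*(gamma/(gamma-1))*(R*T1/MW)*((P2/P1)^((gamma-1)/gamma) - 1)
T1 = 40 + 273.15 = 313.15 K
Pressure ratio = 15.3 / 7.7 = 1.98701
Exponent = (1.4 - 1)/1.4 = 0.285714
(P2/P1)^exp - 1 = 1.98701^0.285714 - 1 = 0.216746
W = 7.8 * 1.4 / 0.4 * 8.314 * 313.15 / 44 * 0.216746 = 350.1

350.1 kW


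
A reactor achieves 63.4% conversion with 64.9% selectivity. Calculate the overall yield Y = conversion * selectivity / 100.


Overall yield = conversion (%) * selectivity (%) / 100
Conversion = 63.4%, Selectivity = 64.9%
Y = 63.4 * 64.9 / 100
= 41.1466 %

41.1466 %


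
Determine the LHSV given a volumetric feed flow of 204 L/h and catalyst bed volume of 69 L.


LHSV = volumetric feed rate / catalyst volume
= 204 L/h / 69 L
= 2.957 h^-1

2.957 h^-1


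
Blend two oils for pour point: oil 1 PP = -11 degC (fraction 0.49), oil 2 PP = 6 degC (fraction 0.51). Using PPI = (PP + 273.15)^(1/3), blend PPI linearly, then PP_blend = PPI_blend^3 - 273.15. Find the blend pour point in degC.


PPI_1 = (-11 + 273.15)^(1/3) = 6.400049
PPI_2 = (6 + 273.15)^(1/3) = 6.535506
PPI_blend = 0.49 * 6.400049 + 0.51 * 6.535506 = 6.469132
PP_blend = 6.469132^3 - 273.15 = 270.731 - 273.15 = -2.42

-2.42 degC


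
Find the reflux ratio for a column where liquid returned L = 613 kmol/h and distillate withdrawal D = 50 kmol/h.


Reflux ratio definition: R = L / D (liquid returned / distillate withdrawn)
L = 613 kmol/h, D = 50 kmol/h
R = 613 / 50 = 12.26

12.26


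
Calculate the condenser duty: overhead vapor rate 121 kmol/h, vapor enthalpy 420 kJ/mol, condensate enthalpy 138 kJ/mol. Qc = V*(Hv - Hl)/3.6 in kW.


Qc = 121 * (420 - 138) / 3.6 = 121 * 282 / 3.6 = 9478

9478 kW


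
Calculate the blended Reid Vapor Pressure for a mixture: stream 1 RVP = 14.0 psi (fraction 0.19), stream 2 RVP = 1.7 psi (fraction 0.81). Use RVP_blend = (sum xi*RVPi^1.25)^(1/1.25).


Chevron index: RVP_blend = (sum xi*RVPi^1.25)^(1/1.25)
RVP^1.25 terms: 0.19 * 14.0^1.25 + 0.81 * 1.7^1.25 = 6.71767
RVP_blend = 6.71767^(1/1.25) = 4.590

4.590 psi


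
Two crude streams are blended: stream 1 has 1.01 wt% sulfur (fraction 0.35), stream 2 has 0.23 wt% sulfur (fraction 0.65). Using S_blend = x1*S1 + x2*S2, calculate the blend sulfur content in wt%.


Linear sulfur blending: S_blend = x1*S1 + x2*S2
Contribution 1: 0.35 * 1.01 = 0.3535 wt%
Contribution 2: 0.65 * 0.23 = 0.1495 wt%
S_blend = 0.3535 + 0.1495 = 0.503

0.503 wt%


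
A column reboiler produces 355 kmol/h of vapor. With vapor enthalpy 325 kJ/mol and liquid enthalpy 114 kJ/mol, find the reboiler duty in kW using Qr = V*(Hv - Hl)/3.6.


Qr = 355 * (325 - 114) / 3.6 = 355 * 211 / 3.6 = 20810

20810 kW


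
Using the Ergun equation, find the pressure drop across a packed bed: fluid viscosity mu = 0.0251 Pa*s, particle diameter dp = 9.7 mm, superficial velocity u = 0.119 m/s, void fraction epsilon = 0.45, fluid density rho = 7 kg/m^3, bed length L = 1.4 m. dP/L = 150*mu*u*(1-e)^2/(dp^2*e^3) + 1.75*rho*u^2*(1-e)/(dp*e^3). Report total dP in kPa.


dp = 9.7 mm = 0.0097 m
Viscous term = 150*0.0251*0.119*(1-0.45)^2 / (0.0097^2*0.45^3) = 15807.2
Inertial term = 1.75*7*0.119^2*(1-0.45) / (0.0097*0.45^3) = 107.94
dP/L = 15807.2 + 107.94 = 15915.1 Pa/m
dP = 15915.1 * 1.4 / 1000 = 22.28 kPa

22.28 kPa


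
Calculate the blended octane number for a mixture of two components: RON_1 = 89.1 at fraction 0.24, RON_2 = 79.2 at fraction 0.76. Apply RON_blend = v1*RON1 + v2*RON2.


Linear blending: RON_blend = sum(vi * RONi)
Contribution 1: 0.24 * 89.1 = 21.384
Contribution 2: 0.76 * 79.2 = 60.192
RON_blend = 21.384 + 60.192 = 81.576

81.576


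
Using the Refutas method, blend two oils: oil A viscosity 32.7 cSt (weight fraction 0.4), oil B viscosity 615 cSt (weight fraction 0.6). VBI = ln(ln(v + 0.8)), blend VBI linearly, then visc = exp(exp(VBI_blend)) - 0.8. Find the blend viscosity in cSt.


Refutas method: VBN_i = 14.534*ln(ln(visc_i + 0.8)) + 10.975, blended linearly by mass fraction; since VBN is linear in VBI_i = ln(ln(visc_i + 0.8)) and the fractions sum to 1, blend VBI directly: visc = exp(exp(VBI_blend)) - 0.8
VBI_1 = ln(ln(32.7 + 0.8)) = 1.25606
VBI_2 = ln(ln(615 + 0.8)) = 1.85987
VBI_blend = 0.4 * 1.25606 + 0.6 * 1.85987 = 1.61835
visc_blend = exp(exp(1.61835)) - 0.8 = 154.4

154.4 cSt


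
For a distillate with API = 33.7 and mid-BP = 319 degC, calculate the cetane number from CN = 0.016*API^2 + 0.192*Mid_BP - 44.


CN = 0.016 * 33.7^2 + 0.192 * 319 - 44
CN = 18.17104 + 61.248 - 44 = 35.41904

35.41904


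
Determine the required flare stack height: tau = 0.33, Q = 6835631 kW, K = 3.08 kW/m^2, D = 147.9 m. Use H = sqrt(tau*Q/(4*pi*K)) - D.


tau*Q/(4*pi*K) = 0.33 * 6835631 / (4 * pi * 3.08) = 58281.7
sqrt(58281.7) = 241.416
H = 241.416 - 147.9 = 93.52

93.52 m


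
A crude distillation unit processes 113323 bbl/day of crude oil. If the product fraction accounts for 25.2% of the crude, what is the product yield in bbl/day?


Crude throughput = 113323 bbl/day
Fraction yield = 25.2%
yield = throughput * fraction / 100
yield = 113323 * 25.2 / 100 = 28557.396

28557.396 bbl/day


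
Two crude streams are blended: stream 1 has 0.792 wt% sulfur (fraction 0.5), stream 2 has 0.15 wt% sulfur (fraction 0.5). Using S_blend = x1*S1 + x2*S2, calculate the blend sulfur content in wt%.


Linear sulfur blending: S_blend = x1*S1 + x2*S2
Contribution 1: 0.5 * 0.792 = 0.396 wt%
Contribution 2: 0.5 * 0.15 = 0.075 wt%
S_blend = 0.396 + 0.075 = 0.471

0.471 wt%


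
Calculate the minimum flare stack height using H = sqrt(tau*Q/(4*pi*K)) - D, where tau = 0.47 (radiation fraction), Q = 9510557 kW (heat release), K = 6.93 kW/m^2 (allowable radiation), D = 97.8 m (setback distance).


tau*Q/(4*pi*K) = 0.47 * 9510557 / (4 * pi * 6.93) = 51328.8
sqrt(51328.8) = 226.559
H = 226.559 - 97.8 = 128.8

128.8 m


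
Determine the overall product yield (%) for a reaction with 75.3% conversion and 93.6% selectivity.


Overall yield = conversion (%) * selectivity (%) / 100
Conversion = 75.3%, Selectivity = 93.6%
Y = 75.3 * 93.6 / 100
= 70.4808 %

70.4808 %


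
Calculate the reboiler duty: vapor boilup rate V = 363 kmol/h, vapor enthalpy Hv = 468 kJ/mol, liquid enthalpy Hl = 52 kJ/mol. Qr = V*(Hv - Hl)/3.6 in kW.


Qr = 363 * (468 - 52) / 3.6 = 363 * 416 / 3.6 = 41950

41950 kW


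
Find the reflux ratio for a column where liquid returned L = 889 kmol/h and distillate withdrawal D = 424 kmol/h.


Reflux ratio definition: R = L / D (liquid returned / distillate withdrawn)
L = 889 kmol/h, D = 424 kmol/h
R = 889 / 424 = 2.097

2.097


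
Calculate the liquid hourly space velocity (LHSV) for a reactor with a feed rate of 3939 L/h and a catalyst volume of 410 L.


LHSV = volumetric feed rate / catalyst volume
= 3939 L/h / 410 L
= 9.607 h^-1

9.607 h^-1


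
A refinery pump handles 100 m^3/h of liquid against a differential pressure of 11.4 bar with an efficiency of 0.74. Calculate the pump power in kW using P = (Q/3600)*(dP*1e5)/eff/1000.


Q = 100 / 3600 = 0.0277778 m^3/s
P = 0.0277778 * (11.4 * 1e5) / 0.74 / 1000 = 42.79

42.79 kW


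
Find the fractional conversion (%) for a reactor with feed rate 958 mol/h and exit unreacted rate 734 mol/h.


X = (F_in - F_out) / F_in * 100
Moles reacted = 958 - 734 = 224
X = 224 / 958 * 100
= 0.2338 * 100
= 23.38 %

23.38 %


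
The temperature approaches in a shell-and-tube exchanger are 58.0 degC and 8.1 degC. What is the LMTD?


LMTD = (dT1 - dT2) / ln(dT1/dT2)
= (58.0 - 8.1) / ln(58.0 / 8.1) = 49.9 / 1.96858 = 25.35

25.35 degC


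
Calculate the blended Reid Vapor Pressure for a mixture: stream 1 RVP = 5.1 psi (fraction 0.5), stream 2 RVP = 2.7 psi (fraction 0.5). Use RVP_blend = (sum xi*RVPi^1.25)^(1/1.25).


Chevron index: RVP_blend = (sum xi*RVPi^1.25)^(1/1.25)
RVP^1.25 terms: 0.5 * 5.1^1.25 + 0.5 * 2.7^1.25 = 5.56258
RVP_blend = 5.56258^(1/1.25) = 3.947

3.947 psi


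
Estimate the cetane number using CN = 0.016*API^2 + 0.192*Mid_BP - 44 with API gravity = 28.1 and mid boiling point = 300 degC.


CN = 0.016 * 28.1^2 + 0.192 * 300 - 44
CN = 12.63376 + 57.6 - 44 = 26.23376

26.23376


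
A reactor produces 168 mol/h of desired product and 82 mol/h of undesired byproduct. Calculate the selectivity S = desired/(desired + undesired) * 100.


Selectivity = desired / (desired + undesired) * 100
Total products = 168 + 82 = 250 mol/h
S = 168 / 250 * 100
= 0.6720 * 100
= 67.20 %

67.20 %


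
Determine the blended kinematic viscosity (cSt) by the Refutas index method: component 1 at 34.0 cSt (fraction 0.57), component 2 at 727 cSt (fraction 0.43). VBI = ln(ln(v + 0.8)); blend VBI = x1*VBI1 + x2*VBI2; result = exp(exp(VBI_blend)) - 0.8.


Refutas method: VBN_i = 14.534*ln(ln(visc_i + 0.8)) + 10.975, blended linearly by mass fraction; since VBN is linear in VBI_i = ln(ln(visc_i + 0.8)) and the fractions sum to 1, blend VBI directly: visc = exp(exp(VBI_blend)) - 0.8
VBI_1 = ln(ln(34.0 + 0.8)) = 1.26684
VBI_2 = ln(ln(727 + 0.8)) = 1.88556
VBI_blend = 0.57 * 1.26684 + 0.43 * 1.88556 = 1.53289
visc_blend = exp(exp(1.53289)) - 0.8 = 101.9

101.9 cSt


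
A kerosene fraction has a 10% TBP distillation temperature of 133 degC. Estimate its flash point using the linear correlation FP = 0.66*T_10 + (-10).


FP = 0.66 * 133 + (-10) = 77.78

77.78 degC


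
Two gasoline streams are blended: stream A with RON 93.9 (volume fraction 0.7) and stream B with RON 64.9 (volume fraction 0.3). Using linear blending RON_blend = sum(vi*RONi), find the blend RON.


Linear blending: RON_blend = sum(vi * RONi)
Contribution 1: 0.7 * 93.9 = 65.73
Contribution 2: 0.3 * 64.9 = 19.47
RON_blend = 65.73 + 19.47 = 85.2

85.2


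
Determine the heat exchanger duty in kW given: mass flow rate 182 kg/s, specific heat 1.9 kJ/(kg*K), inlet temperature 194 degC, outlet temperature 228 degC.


Q = m_dot * cp * delta_T
delta_T = 228 - 194 = 34 K
Q = 182 * 1.9 * 34
= 345.8 * 34
= 11757.2 kW

11757.2 kW


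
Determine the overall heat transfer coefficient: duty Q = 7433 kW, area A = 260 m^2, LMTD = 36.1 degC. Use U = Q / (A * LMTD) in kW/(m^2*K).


From Q = U*A*LMTD, U = Q / (A * LMTD)
U = 7433 / (260 * 36.1) = 7433 / 9386 = 0.7919

0.7919 kW/(m^2*K)


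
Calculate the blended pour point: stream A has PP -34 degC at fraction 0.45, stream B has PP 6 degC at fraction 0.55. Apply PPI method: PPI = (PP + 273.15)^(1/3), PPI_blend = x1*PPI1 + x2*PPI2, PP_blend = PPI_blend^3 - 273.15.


PPI_1 = (-34 + 273.15)^(1/3) = 6.20712
PPI_2 = (6 + 273.15)^(1/3) = 6.535506
PPI_blend = 0.45 * 6.20712 + 0.55 * 6.535506 = 6.387732
PP_blend = 6.387732^3 - 273.15 = 260.6394 - 273.15 = -12.51

-12.51 degC


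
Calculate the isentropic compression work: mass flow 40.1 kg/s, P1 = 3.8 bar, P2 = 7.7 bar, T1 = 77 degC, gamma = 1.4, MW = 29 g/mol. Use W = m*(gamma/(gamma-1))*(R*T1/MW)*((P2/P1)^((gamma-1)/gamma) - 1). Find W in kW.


Isentropic work: W = m*(gamma/(gamma-1))*(R*T1/MW)*((P2/P1)^((gamma-1)/gamma) - 1)
T1 = 77 + 273.15 = 350.15 K
Pressure ratio = 7.7 / 3.8 = 2.02632
Exponent = (1.4 - 1)/1.4 = 0.285714
(P2/P1)^exp - 1 = 2.02632^0.285714 - 1 = 0.223576
W = 40.1 * 1.4 / 0.4 * 8.314 * 350.15 / 29 * 0.223576 = 3150

3150 kW


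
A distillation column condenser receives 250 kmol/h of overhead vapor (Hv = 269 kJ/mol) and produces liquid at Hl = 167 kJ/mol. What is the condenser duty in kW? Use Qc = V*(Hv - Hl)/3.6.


Qc = 250 * (269 - 167) / 3.6 = 250 * 102 / 3.6 = 7083

7083 kW


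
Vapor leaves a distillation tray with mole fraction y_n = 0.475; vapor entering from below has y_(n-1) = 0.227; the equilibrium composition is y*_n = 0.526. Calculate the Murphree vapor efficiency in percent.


Murphree vapor efficiency: EMV = (y_n - y_(n-1)) / (y*_n - y_(n-1)) * 100
EMV = (0.475 - 0.227) / (0.526 - 0.227) * 100 = 0.248 / 0.299 * 100 = 82.94

82.94 %


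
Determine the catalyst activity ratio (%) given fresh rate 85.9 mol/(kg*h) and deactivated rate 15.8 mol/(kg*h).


Activity (%) = (rate_used / rate_fresh) * 100
rate_used = 15.8, rate_fresh = 85.9
= (15.8 / 85.9) * 100
= 0.1839 * 100 = 18.39

18.39 %


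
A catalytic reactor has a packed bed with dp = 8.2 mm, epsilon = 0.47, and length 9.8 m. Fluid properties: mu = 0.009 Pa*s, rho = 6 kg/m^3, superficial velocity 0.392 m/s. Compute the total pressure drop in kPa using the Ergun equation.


dp = 8.2 mm = 0.0082 m
Viscous term = 150*0.009*0.392*(1-0.47)^2 / (0.0082^2*0.47^3) = 21293.7
Inertial term = 1.75*6*0.392^2*(1-0.47) / (0.0082*0.47^3) = 1004.45
dP/L = 21293.7 + 1004.45 = 22298.2 Pa/m
dP = 22298.2 * 9.8 / 1000 = 218.5 kPa

218.5 kPa


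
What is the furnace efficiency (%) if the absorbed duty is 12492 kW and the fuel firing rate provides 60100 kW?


Furnace efficiency = Q_absorbed / Q_fuel * 100
= 12492 / 60100 * 100 = 20.79

20.79 %


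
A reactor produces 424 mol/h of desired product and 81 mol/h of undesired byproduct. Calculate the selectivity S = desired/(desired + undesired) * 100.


Selectivity = desired / (desired + undesired) * 100
Total products = 424 + 81 = 505 mol/h
S = 424 / 505 * 100
= 0.8396 * 100
= 83.96 %

83.96 %


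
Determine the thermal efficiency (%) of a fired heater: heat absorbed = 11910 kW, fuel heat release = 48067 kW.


Furnace efficiency = Q_absorbed / Q_fuel * 100
= 11910 / 48067 * 100 = 24.78

24.78 %


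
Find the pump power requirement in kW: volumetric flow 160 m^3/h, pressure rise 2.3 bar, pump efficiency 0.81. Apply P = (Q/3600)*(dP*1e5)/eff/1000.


Q = 160 / 3600 = 0.0444444 m^3/s
P = 0.0444444 * (2.3 * 1e5) / 0.81 / 1000 = 12.62

12.62 kW


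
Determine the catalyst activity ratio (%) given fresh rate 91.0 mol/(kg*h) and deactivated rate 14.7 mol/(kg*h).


Activity (%) = (rate_used / rate_fresh) * 100
rate_used = 14.7, rate_fresh = 91.0
= (14.7 / 91.0) * 100
= 0.1615 * 100 = 16.15

16.15 %


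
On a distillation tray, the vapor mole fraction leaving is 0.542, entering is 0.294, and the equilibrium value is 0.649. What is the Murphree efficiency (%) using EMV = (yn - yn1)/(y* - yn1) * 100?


Murphree vapor efficiency: EMV = (y_n - y_(n-1)) / (y*_n - y_(n-1)) * 100
EMV = (0.542 - 0.294) / (0.649 - 0.294) * 100 = 0.248 / 0.355 * 100 = 69.86

69.86 %


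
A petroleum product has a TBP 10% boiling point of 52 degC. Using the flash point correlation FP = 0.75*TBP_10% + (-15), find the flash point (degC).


FP = 0.75 * 52 + (-15) = 24

24 degC


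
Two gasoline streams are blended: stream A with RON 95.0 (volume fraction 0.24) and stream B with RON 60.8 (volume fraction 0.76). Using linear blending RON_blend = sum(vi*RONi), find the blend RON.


Linear blending: RON_blend = sum(vi * RONi)
Contribution 1: 0.24 * 95.0 = 22.8
Contribution 2: 0.76 * 60.8 = 46.208
RON_blend = 22.8 + 46.208 = 69.008

69.008


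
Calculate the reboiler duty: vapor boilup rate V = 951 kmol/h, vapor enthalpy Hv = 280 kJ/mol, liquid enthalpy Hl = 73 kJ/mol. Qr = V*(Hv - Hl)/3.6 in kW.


Qr = 951 * (280 - 73) / 3.6 = 951 * 207 / 3.6 = 54680

54680 kW


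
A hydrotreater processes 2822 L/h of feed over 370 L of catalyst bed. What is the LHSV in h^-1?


LHSV = volumetric feed rate / catalyst volume
= 2822 L/h / 370 L
= 7.627 h^-1

7.627 h^-1


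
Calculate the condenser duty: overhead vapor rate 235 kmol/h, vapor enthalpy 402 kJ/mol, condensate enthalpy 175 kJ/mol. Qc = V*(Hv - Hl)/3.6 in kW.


Qc = 235 * (402 - 175) / 3.6 = 235 * 227 / 3.6 = 14820

14820 kW


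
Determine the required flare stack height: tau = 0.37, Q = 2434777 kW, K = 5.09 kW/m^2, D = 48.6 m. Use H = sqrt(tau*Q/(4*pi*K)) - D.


tau*Q/(4*pi*K) = 0.37 * 2434777 / (4 * pi * 5.09) = 14084.2
sqrt(14084.2) = 118.677
H = 118.677 - 48.6 = 70.08

70.08 m


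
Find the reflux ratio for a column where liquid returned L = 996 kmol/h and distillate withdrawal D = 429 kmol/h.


Reflux ratio definition: R = L / D (liquid returned / distillate withdrawn)
L = 996 kmol/h, D = 429 kmol/h
R = 996 / 429 = 2.322

2.322


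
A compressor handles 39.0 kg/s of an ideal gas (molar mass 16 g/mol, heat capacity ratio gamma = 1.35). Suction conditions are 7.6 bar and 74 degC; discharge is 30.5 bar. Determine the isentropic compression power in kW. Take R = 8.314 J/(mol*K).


Isentropic work: W = m*(gamma/(gamma-1))*(R*T1/MW)*((P2/P1)^((gamma-1)/gamma) - 1)
T1 = 74 + 273.15 = 347.15 K
Pressure ratio = 30.5 / 7.6 = 4.01316
Exponent = (1.35 - 1)/1.35 = 0.259259
(P2/P1)^exp - 1 = 4.01316^0.259259 - 1 = 0.433703
W = 39.0 * 1.35 / 0.35 * 8.314 * 347.15 / 16 * 0.433703 = 11770

11770 kW


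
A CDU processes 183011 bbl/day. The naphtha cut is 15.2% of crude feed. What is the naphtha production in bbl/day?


Crude throughput = 183011 bbl/day
Fraction yield = 15.2%
yield = throughput * fraction / 100
yield = 183011 * 15.2 / 100 = 27817.672

27817.672 bbl/day


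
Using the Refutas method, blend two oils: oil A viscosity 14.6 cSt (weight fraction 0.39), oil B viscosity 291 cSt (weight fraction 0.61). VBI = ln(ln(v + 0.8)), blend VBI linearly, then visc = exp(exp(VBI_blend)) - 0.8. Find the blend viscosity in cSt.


Refutas method: VBN_i = 14.534*ln(ln(visc_i + 0.8)) + 10.975, blended linearly by mass fraction; since VBN is linear in VBI_i = ln(ln(visc_i + 0.8)) and the fractions sum to 1, blend VBI directly: visc = exp(exp(VBI_blend)) - 0.8
VBI_1 = ln(ln(14.6 + 0.8)) = 1.0059
VBI_2 = ln(ln(291 + 0.8)) = 1.73626
VBI_blend = 0.39 * 1.0059 + 0.61 * 1.73626 = 1.45142
visc_blend = exp(exp(1.45142)) - 0.8 = 70.66

70.66 cSt


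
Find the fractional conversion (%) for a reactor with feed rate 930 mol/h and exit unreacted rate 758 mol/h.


X = (F_in - F_out) / F_in * 100
Moles reacted = 930 - 758 = 172
X = 172 / 930 * 100
= 0.1849 * 100
= 18.49 %

18.49 %


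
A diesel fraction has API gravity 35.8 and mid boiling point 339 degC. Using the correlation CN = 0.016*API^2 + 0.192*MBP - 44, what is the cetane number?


CN = 0.016 * 35.8^2 + 0.192 * 339 - 44
CN = 20.50624 + 65.088 - 44 = 41.59424

41.59424


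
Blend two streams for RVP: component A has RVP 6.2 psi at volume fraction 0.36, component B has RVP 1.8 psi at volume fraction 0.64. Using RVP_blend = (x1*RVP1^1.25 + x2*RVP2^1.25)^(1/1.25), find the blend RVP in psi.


Chevron index: RVP_blend = (sum xi*RVPi^1.25)^(1/1.25)
RVP^1.25 terms: 0.36 * 6.2^1.25 + 0.64 * 1.8^1.25 = 4.85637
RVP_blend = 4.85637^(1/1.25) = 3.540

3.540 psi


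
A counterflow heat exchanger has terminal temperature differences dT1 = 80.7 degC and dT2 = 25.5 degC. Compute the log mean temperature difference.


LMTD = (dT1 - dT2) / ln(dT1/dT2)
= (80.7 - 25.5) / ln(80.7 / 25.5) = 55.2 / 1.15206 = 47.91

47.91 degC


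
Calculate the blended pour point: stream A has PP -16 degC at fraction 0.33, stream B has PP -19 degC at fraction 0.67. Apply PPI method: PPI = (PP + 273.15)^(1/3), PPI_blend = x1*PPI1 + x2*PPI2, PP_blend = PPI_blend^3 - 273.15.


PPI_1 = (-16 + 273.15)^(1/3) = 6.359098
PPI_2 = (-19 + 273.15)^(1/3) = 6.334272
PPI_blend = 0.33 * 6.359098 + 0.67 * 6.334272 = 6.342465
PP_blend = 6.342465^3 - 273.15 = 255.1375 - 273.15 = -18.01

-18.01 degC


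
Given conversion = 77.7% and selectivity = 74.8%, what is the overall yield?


Overall yield = conversion (%) * selectivity (%) / 100
Conversion = 77.7%, Selectivity = 74.8%
Y = 77.7 * 74.8 / 100
= 58.1196 %

58.1196 %


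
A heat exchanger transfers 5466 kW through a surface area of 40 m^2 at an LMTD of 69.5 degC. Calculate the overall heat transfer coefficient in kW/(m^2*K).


From Q = U*A*LMTD, U = Q / (A * LMTD)
U = 5466 / (40 * 69.5) = 5466 / 2780 = 1.966

1.966 kW/(m^2*K)


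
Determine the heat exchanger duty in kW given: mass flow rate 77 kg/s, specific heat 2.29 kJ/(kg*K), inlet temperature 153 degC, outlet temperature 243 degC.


Q = m_dot * cp * delta_T
delta_T = 243 - 153 = 90 K
Q = 77 * 2.29 * 90
= 176.33 * 90
= 15869.7 kW

15869.7 kW


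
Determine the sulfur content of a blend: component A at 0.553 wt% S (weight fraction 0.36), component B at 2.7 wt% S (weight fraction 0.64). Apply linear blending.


Linear sulfur blending: S_blend = x1*S1 + x2*S2
Contribution 1: 0.36 * 0.553 = 0.19908 wt%
Contribution 2: 0.64 * 2.7 = 1.728 wt%
S_blend = 0.19908 + 1.728 = 1.92708

1.92708 wt%


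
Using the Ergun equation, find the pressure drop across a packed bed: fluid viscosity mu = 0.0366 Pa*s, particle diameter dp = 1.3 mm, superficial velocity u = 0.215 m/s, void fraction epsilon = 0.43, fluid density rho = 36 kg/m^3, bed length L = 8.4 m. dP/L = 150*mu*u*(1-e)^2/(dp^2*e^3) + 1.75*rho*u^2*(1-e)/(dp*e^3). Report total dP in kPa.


dp = 1.3 mm = 0.0013 m
Viscous term = 150*0.0366*0.215*(1-0.43)^2 / (0.0013^2*0.43^3) = 2854100
Inertial term = 1.75*36*0.215^2*(1-0.43) / (0.0013*0.43^3) = 16059.9
dP/L = 2854100 + 16059.9 = 2870160 Pa/m
dP = 2870160 * 8.4 / 1000 = 24110 kPa

24110 kPa


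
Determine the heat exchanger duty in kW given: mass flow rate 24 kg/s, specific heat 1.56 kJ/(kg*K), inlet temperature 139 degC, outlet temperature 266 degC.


Q = m_dot * cp * delta_T
delta_T = 266 - 139 = 127 K
Q = 24 * 1.56 * 127
= 37.44 * 127
= 4754.88 kW

4754.88 kW


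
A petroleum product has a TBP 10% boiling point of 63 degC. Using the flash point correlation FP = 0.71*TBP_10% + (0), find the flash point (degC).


FP = 0.71 * 63 + (0) = 44.73

44.73 degC


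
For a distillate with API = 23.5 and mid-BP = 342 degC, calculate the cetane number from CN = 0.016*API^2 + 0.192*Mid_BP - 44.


CN = 0.016 * 23.5^2 + 0.192 * 342 - 44
CN = 8.836 + 65.664 - 44 = 30.5

30.5


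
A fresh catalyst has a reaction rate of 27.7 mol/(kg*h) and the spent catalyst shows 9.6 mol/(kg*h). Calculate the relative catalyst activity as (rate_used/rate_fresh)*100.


Activity (%) = (rate_used / rate_fresh) * 100
rate_used = 9.6, rate_fresh = 27.7
= (9.6 / 27.7) * 100
= 0.3466 * 100 = 34.66

34.66 %


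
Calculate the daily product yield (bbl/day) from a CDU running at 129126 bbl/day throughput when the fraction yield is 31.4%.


Crude throughput = 129126 bbl/day
Fraction yield = 31.4%
yield = throughput * fraction / 100
yield = 129126 * 31.4 / 100 = 40545.564

40545.564 bbl/day


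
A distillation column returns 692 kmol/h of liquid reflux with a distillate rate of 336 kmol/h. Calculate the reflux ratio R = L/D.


Reflux ratio definition: R = L / D (liquid returned / distillate withdrawn)
L = 692 kmol/h, D = 336 kmol/h
R = 692 / 336 = 2.060

2.060


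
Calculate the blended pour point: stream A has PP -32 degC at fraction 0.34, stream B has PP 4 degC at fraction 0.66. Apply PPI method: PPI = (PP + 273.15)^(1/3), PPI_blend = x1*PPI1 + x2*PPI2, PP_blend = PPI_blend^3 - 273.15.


PPI_1 = (-32 + 273.15)^(1/3) = 6.224375
PPI_2 = (4 + 273.15)^(1/3) = 6.51986
PPI_blend = 0.34 * 6.224375 + 0.66 * 6.51986 = 6.419395
PP_blend = 6.419395^3 - 273.15 = 264.5345 - 273.15 = -8.62

-8.62 degC


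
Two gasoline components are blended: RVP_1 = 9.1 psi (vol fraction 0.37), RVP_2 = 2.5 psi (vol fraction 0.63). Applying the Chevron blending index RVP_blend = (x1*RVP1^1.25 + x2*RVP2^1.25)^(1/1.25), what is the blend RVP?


Chevron index: RVP_blend = (sum xi*RVPi^1.25)^(1/1.25)
RVP^1.25 terms: 0.37 * 9.1^1.25 + 0.63 * 2.5^1.25 = 7.82841
RVP_blend = 7.82841^(1/1.25) = 5.187

5.187 psi


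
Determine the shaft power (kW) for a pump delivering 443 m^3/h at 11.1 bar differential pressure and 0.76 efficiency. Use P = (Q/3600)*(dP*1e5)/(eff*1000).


Q = 443 / 3600 = 0.123056 m^3/s
P = 0.123056 * (11.1 * 1e5) / 0.76 / 1000 = 179.7

179.7 kW


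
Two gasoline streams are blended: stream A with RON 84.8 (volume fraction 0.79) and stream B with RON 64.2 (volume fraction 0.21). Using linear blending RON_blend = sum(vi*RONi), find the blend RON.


Linear blending: RON_blend = sum(vi * RONi)
Contribution 1: 0.79 * 84.8 = 66.992
Contribution 2: 0.21 * 64.2 = 13.482
RON_blend = 66.992 + 13.482 = 80.474

80.474
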